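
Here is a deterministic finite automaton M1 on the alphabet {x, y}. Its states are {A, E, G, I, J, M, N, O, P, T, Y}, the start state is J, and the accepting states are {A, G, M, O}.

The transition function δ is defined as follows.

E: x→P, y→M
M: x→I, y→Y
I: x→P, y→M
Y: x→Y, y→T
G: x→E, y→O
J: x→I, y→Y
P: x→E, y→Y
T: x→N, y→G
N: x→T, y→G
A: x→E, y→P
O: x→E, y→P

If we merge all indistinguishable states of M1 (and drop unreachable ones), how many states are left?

7

States {A} cannot be reached from the start state, so discard them.
Initial partition by acceptance: {G,M,O} | {E,I,J,N,P,T,Y}.
On input y, block {G,M,O} splits into {M,O} and {G}.
Split {E,I,J,N,P,T,Y} by δ(·,y) → {J,P,Y} and {E,I} and {N,T}.
Refine {J,P,Y} on symbol x: members go to different blocks, giving {J,P} and {Y}.
On input y, block {M,O} splits into {M} and {O}.
The partition is now stable with 7 blocks: {M} | {J,P} | {G} | {E,I} | {N,T} | {Y} | {O}.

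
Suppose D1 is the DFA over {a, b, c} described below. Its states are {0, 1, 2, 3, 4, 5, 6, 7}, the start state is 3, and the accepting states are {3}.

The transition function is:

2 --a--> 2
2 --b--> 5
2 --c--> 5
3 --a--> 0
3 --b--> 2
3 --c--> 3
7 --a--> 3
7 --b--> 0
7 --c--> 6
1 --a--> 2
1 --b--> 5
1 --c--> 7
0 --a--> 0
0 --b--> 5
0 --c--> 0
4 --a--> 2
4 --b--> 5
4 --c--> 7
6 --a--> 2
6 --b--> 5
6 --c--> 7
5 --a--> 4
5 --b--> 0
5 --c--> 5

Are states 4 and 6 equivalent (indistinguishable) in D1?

First remove the unreachable states {1}; 7 states remain.
Initial partition by acceptance: {3} | {0,2,4,5,6,7}.
On input a, block {0,2,4,5,6,7} splits into {0,2,4,5,6} and {7}.
Split {0,2,4,5,6} by δ(·,c) → {0,2,5} and {4,6}.
Split {0,2,5} by δ(·,a) → {0,2} and {5}.
On input c, block {0,2} splits into {0} and {2}.
The partition is now stable with 6 blocks: {3} | {0} | {7} | {4,6} | {5} | {2}.
4 and 6 lie in the same block of the stable partition, so they are equivalent — no string distinguishes them.

Yes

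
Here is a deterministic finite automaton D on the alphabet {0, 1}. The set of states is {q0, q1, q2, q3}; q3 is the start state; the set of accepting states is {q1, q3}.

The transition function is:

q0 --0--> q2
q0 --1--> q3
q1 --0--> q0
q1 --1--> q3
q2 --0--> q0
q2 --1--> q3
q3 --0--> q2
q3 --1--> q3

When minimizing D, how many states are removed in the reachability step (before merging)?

1

No path from q3 leads to q1; the other 3 states are all reachable.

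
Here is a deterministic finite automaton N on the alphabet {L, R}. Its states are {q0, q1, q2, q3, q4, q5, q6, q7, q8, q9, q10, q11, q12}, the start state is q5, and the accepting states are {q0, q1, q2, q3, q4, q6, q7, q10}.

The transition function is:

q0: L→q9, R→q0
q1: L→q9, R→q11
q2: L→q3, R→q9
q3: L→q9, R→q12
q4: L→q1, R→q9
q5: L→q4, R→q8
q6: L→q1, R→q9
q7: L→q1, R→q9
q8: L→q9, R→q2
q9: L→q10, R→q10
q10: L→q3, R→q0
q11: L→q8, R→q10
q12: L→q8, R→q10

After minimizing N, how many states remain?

States {q6,q7} cannot be reached from the start state, so discard them.
P0 = {q0,q1,q2,q3,q4,q10} | {q5,q8,q9,q11,q12}.
On input L, block {q0,q1,q2,q3,q4,q10} splits into {q0,q1,q3} and {q2,q4,q10}.
Refine {q0,q1,q3} on symbol R: members go to different blocks, giving {q1,q3} and {q0}.
Split {q5,q8,q9,q11,q12} by δ(·,L) → {q8,q11,q12} and {q5,q9}.
Split {q8,q11,q12} by δ(·,L) → {q11,q12} and {q8}.
Split {q2,q4,q10} by δ(·,R) → {q2,q4} and {q10}.
Refine {q5,q9} on symbol L: members go to different blocks, giving {q5} and {q9}.
Stable partition: {q1,q3} | {q11,q12} | {q2,q4} | {q0} | {q5} | {q8} | {q10} | {q9} — 8 equivalence classes.

8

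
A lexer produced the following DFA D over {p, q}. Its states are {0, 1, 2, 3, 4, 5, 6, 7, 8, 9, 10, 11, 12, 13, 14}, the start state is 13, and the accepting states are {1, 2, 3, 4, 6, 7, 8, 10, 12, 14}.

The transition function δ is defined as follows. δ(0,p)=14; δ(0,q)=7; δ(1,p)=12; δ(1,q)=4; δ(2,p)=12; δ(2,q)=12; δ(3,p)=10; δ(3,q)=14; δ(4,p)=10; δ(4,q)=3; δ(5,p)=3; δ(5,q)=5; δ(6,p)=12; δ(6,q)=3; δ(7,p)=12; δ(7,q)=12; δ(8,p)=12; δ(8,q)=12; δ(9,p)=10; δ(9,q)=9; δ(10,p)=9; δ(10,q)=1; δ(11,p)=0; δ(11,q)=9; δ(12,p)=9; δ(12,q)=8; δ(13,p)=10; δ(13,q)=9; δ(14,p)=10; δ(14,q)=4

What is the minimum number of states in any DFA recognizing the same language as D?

6

Reachable states from the start: {1,3,4,8,9,10,12,13,14}. Unreachable: {0,2,5,6,7,11} — drop them.
P0 = {1,3,4,8,10,12,14} | {9,13}.
Split {1,3,4,8,10,12,14} by δ(·,p) → {1,3,4,8,14} and {10,12}.
Refine {1,3,4,8,14} on symbol q: members go to different blocks, giving {1,3,4,14} and {8}.
On input q, block {10,12} splits into {10} and {12}.
Split {1,3,4,14} by δ(·,p) → {3,4,14} and {1}.
Stable partition: {3,4,14} | {9,13} | {10} | {8} | {12} | {1} — 6 equivalence classes.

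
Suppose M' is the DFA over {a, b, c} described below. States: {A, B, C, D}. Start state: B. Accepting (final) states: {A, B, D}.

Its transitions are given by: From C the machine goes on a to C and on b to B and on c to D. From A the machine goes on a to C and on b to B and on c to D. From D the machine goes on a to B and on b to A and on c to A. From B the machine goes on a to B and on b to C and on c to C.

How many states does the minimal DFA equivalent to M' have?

4

P0 = {A,B,D} | {C}.
Split {A,B,D} by δ(·,a) → {B,D} and {A}.
Refine {B,D} on symbol b: members go to different blocks, giving {B} and {D}.
The partition is now stable with 4 blocks: {B} | {C} | {A} | {D}.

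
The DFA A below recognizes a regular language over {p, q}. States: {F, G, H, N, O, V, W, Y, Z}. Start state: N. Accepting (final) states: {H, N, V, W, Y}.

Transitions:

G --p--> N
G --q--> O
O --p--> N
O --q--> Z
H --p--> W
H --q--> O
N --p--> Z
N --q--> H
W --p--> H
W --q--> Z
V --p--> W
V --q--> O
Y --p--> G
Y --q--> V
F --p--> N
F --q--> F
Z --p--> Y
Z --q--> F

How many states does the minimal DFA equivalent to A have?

All states are reachable from the start state.
Start with accepting vs non-accepting: {H,N,V,W,Y} | {F,G,O,Z}.
Split {H,N,V,W,Y} by δ(·,p) → {H,V,W} and {N,Y}.
The partition is now stable with 3 blocks: {H,V,W} | {F,G,O,Z} | {N,Y}.

3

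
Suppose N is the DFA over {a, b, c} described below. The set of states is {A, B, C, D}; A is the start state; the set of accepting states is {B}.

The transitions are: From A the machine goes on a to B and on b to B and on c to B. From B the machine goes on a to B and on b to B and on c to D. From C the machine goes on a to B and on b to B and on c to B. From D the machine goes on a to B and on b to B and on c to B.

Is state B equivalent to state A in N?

No

First remove the unreachable states {C}; 3 states remain.
P0 = {B} | {A,D}.
No further refinement is possible. Final partition (2 blocks): {B} | {A,D}.
B and A end up in different blocks, so they are distinguishable. For instance, the string 'ε' is accepted from only B.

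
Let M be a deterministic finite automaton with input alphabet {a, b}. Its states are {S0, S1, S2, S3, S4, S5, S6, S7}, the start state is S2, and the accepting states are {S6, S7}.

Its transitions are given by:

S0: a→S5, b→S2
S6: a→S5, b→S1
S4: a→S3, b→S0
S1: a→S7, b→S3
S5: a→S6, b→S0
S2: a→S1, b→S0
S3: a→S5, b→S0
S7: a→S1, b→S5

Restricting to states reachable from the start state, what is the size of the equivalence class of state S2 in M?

3

States {S4} cannot be reached from the start state, so discard them.
Initial partition by acceptance: {S6,S7} | {S0,S1,S2,S3,S5}.
On input a, block {S0,S1,S2,S3,S5} splits into {S0,S2,S3} and {S1,S5}.
No further refinement is possible. Final partition (3 blocks): {S6,S7} | {S0,S2,S3} | {S1,S5}.
State S2 belongs to the block {S0,S2,S3}, which has 3 states.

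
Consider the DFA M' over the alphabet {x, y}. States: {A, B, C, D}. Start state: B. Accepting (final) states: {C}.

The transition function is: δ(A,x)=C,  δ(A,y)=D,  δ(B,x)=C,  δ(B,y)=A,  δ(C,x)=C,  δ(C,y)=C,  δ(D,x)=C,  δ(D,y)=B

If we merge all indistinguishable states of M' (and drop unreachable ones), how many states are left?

All states are reachable from the start state.
Initial partition by acceptance: {C} | {A,B,D}.
Stable partition: {C} | {A,B,D} — 2 equivalence classes.

2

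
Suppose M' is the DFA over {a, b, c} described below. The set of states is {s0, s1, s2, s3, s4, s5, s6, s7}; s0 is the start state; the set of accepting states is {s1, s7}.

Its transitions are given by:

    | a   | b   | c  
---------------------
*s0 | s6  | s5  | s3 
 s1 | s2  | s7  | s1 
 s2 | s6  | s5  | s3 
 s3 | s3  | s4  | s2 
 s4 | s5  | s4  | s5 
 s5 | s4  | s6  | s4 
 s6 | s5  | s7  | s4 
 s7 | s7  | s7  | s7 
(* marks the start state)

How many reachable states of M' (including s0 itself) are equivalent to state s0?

Reachable states from the start: {s0,s2,s3,s4,s5,s6,s7}. Unreachable: {s1} — drop them.
P0 = {s7} | {s0,s2,s3,s4,s5,s6}.
On input b, block {s0,s2,s3,s4,s5,s6} splits into {s0,s2,s3,s4,s5} and {s6}.
Split {s0,s2,s3,s4,s5} by δ(·,a) → {s3,s4,s5} and {s0,s2}.
Split {s3,s4,s5} by δ(·,b) → {s3,s4} and {s5}.
Split {s3,s4} by δ(·,a) → {s3} and {s4}.
The partition is now stable with 6 blocks: {s7} | {s3} | {s6} | {s0,s2} | {s5} | {s4}.
The equivalence class containing s0 is {s0,s2}, of size 2.

2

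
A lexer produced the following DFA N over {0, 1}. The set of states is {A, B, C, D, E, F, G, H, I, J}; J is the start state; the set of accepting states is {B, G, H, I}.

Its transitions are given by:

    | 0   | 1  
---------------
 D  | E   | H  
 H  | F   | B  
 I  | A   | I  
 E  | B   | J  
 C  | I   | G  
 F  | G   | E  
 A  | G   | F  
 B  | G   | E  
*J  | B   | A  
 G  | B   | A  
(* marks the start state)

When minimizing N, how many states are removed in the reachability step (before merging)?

BFS from J reaches {A, B, E, F, G, J}; the 4 state(s) C, D, H, I are never visited.

4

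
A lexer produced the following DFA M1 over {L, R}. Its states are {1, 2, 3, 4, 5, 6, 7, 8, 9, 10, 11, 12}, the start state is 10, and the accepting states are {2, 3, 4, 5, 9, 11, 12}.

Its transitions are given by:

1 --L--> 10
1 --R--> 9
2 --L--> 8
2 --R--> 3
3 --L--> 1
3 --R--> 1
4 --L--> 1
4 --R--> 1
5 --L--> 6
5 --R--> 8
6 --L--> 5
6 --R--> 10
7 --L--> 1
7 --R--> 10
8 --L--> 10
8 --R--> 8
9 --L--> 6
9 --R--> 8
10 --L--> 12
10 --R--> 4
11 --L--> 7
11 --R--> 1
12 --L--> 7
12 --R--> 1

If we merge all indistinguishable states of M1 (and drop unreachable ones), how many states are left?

8

Reachable states from the start: {1,4,5,6,7,8,9,10,12}. Unreachable: {2,3,11} — drop them.
Initial partition by acceptance: {4,5,9,12} | {1,6,7,8,10}.
Split {1,6,7,8,10} by δ(·,L) → {1,7,8} and {6,10}.
Split {4,5,9,12} by δ(·,L) → {4,12} and {5,9}.
Split {1,7,8} by δ(·,L) → {1,8} and {7}.
Split {4,12} by δ(·,L) → {4} and {12}.
On input R, block {1,8} splits into {1} and {8}.
Refine {6,10} on symbol L: members go to different blocks, giving {6} and {10}.
No further refinement is possible. Final partition (8 blocks): {4} | {1} | {6} | {5,9} | {7} | {12} | {8} | {10}.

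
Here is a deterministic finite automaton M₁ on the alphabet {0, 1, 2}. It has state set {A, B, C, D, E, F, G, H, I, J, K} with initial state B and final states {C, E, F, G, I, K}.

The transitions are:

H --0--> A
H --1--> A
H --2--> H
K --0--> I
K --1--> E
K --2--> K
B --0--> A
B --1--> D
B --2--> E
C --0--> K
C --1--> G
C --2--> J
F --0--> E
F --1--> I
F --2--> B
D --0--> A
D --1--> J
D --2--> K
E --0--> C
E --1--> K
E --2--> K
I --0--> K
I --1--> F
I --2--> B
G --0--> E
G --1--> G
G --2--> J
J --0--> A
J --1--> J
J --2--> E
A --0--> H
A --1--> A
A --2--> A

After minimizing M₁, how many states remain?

Start with accepting vs non-accepting: {C,E,F,G,I,K} | {A,B,D,H,J}.
On input 2, block {C,E,F,G,I,K} splits into {C,F,G,I} and {E,K}.
On input 2, block {A,B,D,H,J} splits into {B,D,J} and {A,H}.
The partition is now stable with 4 blocks: {C,F,G,I} | {B,D,J} | {E,K} | {A,H}.

4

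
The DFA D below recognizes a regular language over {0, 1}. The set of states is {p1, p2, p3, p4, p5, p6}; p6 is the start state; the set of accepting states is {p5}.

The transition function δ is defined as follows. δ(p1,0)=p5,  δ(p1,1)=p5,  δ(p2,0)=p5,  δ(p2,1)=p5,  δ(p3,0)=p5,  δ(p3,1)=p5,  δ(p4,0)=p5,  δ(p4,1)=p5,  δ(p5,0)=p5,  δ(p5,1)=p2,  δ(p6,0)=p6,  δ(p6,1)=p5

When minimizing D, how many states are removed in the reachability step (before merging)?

Starting at p6 and following transitions, the reachable set is {p2, p5, p6}. That leaves p1, p3, p4 unreachable — 3 in total.

3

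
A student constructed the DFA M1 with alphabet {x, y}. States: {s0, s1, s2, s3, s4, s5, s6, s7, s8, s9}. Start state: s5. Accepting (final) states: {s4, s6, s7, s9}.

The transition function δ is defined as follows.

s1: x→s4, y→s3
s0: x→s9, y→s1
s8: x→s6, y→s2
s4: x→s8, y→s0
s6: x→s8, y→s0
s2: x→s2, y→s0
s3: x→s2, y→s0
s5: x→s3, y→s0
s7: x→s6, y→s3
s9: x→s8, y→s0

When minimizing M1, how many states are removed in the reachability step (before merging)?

Starting at s5 and following transitions, the reachable set is {s0, s1, s2, s3, s4, s5, s6, s8, s9}. That leaves s7 unreachable — 1 in total.

1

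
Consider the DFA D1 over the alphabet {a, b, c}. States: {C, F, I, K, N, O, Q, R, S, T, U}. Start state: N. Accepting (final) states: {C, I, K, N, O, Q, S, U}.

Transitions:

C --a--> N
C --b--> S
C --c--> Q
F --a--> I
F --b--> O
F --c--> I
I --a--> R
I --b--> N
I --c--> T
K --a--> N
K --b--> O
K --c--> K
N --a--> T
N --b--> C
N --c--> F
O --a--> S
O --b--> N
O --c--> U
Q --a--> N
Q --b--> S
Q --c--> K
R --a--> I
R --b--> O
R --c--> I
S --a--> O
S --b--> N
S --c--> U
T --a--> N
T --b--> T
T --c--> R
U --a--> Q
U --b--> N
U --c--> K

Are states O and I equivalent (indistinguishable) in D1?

No

Initial partition by acceptance: {C,I,K,N,O,Q,S,U} | {F,R,T}.
Refine {C,I,K,N,O,Q,S,U} on symbol a: members go to different blocks, giving {C,K,O,Q,S,U} and {I,N}.
Refine {C,K,O,Q,S,U} on symbol a: members go to different blocks, giving {C,K,Q} and {O,S,U}.
On input b, block {F,R,T} splits into {F,R} and {T}.
On input a, block {I,N} splits into {I} and {N}.
Split {O,S,U} by δ(·,a) → {O,S} and {U}.
The partition is now stable with 7 blocks: {C,K,Q} | {F,R} | {I} | {O,S} | {T} | {N} | {U}.
O and I end up in different blocks, so they are distinguishable. For instance, the string 'a' is accepted from only O.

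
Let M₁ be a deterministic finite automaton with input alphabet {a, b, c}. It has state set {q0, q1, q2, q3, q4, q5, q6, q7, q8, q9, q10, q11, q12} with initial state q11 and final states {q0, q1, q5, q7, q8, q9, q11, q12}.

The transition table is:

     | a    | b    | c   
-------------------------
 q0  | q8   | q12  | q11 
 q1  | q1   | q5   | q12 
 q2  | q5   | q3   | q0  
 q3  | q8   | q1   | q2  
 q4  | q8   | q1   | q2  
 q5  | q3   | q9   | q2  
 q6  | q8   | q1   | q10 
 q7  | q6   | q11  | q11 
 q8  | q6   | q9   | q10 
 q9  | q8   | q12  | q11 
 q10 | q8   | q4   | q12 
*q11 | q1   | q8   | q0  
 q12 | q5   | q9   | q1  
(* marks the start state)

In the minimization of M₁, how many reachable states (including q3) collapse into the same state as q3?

First remove the unreachable states {q7}; 12 states remain.
P0 = {q0,q1,q5,q8,q9,q11,q12} | {q2,q3,q4,q6,q10}.
On input a, block {q0,q1,q5,q8,q9,q11,q12} splits into {q0,q1,q9,q11,q12} and {q5,q8}.
Split {q0,q1,q9,q11,q12} by δ(·,a) → {q0,q9,q12} and {q1,q11}.
Refine {q2,q3,q4,q6,q10} on symbol b: members go to different blocks, giving {q3,q4,q6} and {q2,q10}.
No further refinement is possible. Final partition (5 blocks): {q0,q9,q12} | {q3,q4,q6} | {q5,q8} | {q1,q11} | {q2,q10}.
State q3 belongs to the block {q3,q4,q6}, which has 3 states.

3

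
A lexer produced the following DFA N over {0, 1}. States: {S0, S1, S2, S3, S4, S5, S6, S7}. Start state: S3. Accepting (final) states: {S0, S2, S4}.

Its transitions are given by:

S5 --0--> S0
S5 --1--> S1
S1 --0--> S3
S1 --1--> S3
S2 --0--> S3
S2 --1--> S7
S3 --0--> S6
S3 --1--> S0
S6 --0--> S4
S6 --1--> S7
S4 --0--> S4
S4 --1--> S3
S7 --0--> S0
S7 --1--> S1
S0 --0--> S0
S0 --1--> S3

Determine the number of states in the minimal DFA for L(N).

5

Reachable states from the start: {S0,S1,S3,S4,S6,S7}. Unreachable: {S2,S5} — drop them.
Initial partition by acceptance: {S0,S4} | {S1,S3,S6,S7}.
Refine {S1,S3,S6,S7} on symbol 0: members go to different blocks, giving {S1,S3} and {S6,S7}.
Split {S1,S3} by δ(·,0) → {S1} and {S3}.
On input 1, block {S6,S7} splits into {S6} and {S7}.
The partition is now stable with 5 blocks: {S0,S4} | {S1} | {S6} | {S3} | {S7}.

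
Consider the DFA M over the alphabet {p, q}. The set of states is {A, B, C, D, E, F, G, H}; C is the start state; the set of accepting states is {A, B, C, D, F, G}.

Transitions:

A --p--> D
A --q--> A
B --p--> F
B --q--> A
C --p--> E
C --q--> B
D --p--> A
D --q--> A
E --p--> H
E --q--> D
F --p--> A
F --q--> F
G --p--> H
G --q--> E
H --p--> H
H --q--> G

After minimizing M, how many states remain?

Start with accepting vs non-accepting: {A,B,C,D,F,G} | {E,H}.
On input p, block {A,B,C,D,F,G} splits into {A,B,D,F} and {C,G}.
Split {E,H} by δ(·,q) → {E} and {H}.
On input p, block {C,G} splits into {C} and {G}.
The partition is now stable with 5 blocks: {A,B,D,F} | {E} | {C} | {H} | {G}.

5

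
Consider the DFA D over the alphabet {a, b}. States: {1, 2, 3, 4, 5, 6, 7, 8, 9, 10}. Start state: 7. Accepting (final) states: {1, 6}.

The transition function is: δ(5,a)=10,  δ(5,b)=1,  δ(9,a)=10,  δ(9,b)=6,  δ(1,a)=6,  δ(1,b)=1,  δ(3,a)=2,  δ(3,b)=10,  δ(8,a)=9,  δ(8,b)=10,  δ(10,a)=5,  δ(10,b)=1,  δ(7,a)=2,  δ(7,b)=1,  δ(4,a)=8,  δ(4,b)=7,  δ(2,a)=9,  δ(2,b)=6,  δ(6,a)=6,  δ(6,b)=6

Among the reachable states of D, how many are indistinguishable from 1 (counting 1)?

Reachable states from the start: {1,2,5,6,7,9,10}. Unreachable: {3,4,8} — drop them.
Initial partition by acceptance: {1,6} | {2,5,7,9,10}.
No further refinement is possible. Final partition (2 blocks): {1,6} | {2,5,7,9,10}.
The equivalence class containing 1 is {1,6}, of size 2.

2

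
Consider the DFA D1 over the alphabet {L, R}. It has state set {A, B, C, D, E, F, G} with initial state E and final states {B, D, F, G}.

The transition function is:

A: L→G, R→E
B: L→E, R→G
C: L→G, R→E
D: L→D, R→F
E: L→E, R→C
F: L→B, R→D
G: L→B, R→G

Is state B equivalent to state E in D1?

Reachable states from the start: {B,C,E,G}. Unreachable: {A,D,F} — drop them.
P0 = {B,G} | {C,E}.
Split {B,G} by δ(·,L) → {B} and {G}.
Split {C,E} by δ(·,L) → {C} and {E}.
No further refinement is possible. Final partition (4 blocks): {B} | {C} | {G} | {E}.
B and E end up in different blocks, so they are distinguishable. For instance, the string 'ε' is accepted from only B.

No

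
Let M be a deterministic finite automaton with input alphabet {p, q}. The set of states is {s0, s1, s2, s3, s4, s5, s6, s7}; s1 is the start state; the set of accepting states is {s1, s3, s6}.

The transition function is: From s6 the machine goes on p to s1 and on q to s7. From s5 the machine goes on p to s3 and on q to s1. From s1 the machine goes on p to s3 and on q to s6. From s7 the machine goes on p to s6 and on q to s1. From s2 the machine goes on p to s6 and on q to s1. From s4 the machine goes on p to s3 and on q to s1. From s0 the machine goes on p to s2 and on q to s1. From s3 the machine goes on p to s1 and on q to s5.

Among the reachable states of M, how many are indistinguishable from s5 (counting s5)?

Reachable states from the start: {s1,s3,s5,s6,s7}. Unreachable: {s0,s2,s4} — drop them.
P0 = {s1,s3,s6} | {s5,s7}.
On input q, block {s1,s3,s6} splits into {s3,s6} and {s1}.
The partition is now stable with 3 blocks: {s3,s6} | {s5,s7} | {s1}.
The equivalence class containing s5 is {s5,s7}, of size 2.

2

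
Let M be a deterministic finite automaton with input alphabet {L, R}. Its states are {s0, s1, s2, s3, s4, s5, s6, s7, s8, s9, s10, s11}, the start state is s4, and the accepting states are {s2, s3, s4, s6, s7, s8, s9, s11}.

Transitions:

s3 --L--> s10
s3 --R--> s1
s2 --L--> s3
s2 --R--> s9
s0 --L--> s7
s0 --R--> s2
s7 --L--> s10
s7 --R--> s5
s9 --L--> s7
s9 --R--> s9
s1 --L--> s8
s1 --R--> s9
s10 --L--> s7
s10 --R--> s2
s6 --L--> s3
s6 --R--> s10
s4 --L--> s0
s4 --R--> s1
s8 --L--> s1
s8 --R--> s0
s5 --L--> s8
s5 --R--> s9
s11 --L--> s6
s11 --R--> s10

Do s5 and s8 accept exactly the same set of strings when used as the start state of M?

First remove the unreachable states {s6,s11}; 10 states remain.
Start with accepting vs non-accepting: {s2,s3,s4,s7,s8,s9} | {s0,s1,s5,s10}.
On input L, block {s2,s3,s4,s7,s8,s9} splits into {s3,s4,s7,s8} and {s2,s9}.
No further refinement is possible. Final partition (3 blocks): {s3,s4,s7,s8} | {s0,s1,s5,s10} | {s2,s9}.
s5 and s8 end up in different blocks, so they are distinguishable. For instance, the string 'ε' is accepted from only s8.

No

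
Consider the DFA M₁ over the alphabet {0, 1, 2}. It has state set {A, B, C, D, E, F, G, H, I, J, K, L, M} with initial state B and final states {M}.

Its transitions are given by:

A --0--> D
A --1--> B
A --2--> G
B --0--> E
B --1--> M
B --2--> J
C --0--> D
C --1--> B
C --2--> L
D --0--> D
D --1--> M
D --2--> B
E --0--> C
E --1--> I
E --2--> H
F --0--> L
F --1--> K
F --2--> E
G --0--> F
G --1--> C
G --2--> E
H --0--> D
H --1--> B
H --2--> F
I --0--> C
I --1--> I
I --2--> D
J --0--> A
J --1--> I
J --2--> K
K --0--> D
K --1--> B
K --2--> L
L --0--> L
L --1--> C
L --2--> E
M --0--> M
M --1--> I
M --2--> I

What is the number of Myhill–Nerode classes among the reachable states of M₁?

P0 = {M} | {A,B,C,D,E,F,G,H,I,J,K,L}.
Refine {A,B,C,D,E,F,G,H,I,J,K,L} on symbol 1: members go to different blocks, giving {A,C,E,F,G,H,I,J,K,L} and {B,D}.
Split {A,C,E,F,G,H,I,J,K,L} by δ(·,0) → {E,F,G,I,J,L} and {A,C,H,K}.
Refine {E,F,G,I,J,L} on symbol 0: members go to different blocks, giving {E,I,J} and {F,G,L}.
Refine {E,I,J} on symbol 2: members go to different blocks, giving {E,J} and {I}.
On input 0, block {B,D} splits into {B} and {D}.
The partition is now stable with 7 blocks: {M} | {E,J} | {B} | {A,C,H,K} | {F,G,L} | {I} | {D}.

7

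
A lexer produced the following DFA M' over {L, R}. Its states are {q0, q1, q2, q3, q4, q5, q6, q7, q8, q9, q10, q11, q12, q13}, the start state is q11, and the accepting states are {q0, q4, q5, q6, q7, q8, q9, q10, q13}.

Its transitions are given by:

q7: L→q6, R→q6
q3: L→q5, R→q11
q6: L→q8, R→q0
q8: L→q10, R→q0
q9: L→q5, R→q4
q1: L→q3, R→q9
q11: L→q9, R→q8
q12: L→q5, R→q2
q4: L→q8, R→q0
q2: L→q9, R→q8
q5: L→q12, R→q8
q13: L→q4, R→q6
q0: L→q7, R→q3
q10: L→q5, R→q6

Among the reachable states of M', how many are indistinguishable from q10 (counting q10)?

2

States {q1,q13} cannot be reached from the start state, so discard them.
Initial partition by acceptance: {q0,q4,q5,q6,q7,q8,q9,q10} | {q2,q3,q11,q12}.
Refine {q0,q4,q5,q6,q7,q8,q9,q10} on symbol L: members go to different blocks, giving {q0,q4,q6,q7,q8,q9,q10} and {q5}.
Refine {q0,q4,q6,q7,q8,q9,q10} on symbol L: members go to different blocks, giving {q0,q4,q6,q7,q8} and {q9,q10}.
On input L, block {q0,q4,q6,q7,q8} splits into {q0,q4,q6,q7} and {q8}.
Refine {q0,q4,q6,q7} on symbol L: members go to different blocks, giving {q0,q7} and {q4,q6}.
Split {q0,q7} by δ(·,L) → {q0} and {q7}.
Refine {q2,q3,q11,q12} on symbol L: members go to different blocks, giving {q2,q11} and {q3,q12}.
No further refinement is possible. Final partition (8 blocks): {q0} | {q2,q11} | {q5} | {q9,q10} | {q8} | {q4,q6} | {q7} | {q3,q12}.
The equivalence class containing q10 is {q9,q10}, of size 2.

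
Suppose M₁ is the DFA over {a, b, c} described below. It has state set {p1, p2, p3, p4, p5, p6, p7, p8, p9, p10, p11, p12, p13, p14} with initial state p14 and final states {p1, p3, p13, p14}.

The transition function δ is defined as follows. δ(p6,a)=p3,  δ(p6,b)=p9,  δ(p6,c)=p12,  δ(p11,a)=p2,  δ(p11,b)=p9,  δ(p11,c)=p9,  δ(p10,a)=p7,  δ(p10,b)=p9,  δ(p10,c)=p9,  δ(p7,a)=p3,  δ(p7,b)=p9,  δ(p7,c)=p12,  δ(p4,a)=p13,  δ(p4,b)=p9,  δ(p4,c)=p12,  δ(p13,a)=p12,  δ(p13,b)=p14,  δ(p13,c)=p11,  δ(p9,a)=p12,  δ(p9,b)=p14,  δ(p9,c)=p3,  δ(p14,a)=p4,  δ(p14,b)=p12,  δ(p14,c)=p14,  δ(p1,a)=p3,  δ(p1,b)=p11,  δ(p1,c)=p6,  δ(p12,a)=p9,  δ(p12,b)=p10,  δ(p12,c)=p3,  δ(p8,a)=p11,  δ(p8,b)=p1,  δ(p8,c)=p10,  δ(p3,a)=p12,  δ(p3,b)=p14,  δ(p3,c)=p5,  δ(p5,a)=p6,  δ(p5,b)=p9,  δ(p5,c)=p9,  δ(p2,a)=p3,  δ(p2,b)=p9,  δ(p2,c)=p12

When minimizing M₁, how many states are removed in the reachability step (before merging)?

No path from p14 leads to p1, p8; the other 12 states are all reachable.

2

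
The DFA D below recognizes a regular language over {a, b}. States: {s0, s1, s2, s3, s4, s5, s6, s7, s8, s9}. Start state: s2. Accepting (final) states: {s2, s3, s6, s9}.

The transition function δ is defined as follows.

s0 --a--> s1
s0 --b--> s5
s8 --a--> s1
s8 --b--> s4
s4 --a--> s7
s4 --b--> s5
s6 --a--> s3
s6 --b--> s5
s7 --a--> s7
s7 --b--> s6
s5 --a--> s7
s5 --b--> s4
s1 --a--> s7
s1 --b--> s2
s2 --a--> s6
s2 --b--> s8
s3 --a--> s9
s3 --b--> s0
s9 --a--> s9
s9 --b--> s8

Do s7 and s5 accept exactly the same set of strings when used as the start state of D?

No

Every state is reachable, so we keep all 10.
Initial partition by acceptance: {s2,s3,s6,s9} | {s0,s1,s4,s5,s7,s8}.
Split {s0,s1,s4,s5,s7,s8} by δ(·,b) → {s0,s4,s5,s8} and {s1,s7}.
No further refinement is possible. Final partition (3 blocks): {s2,s3,s6,s9} | {s0,s4,s5,s8} | {s1,s7}.
s7 and s5 end up in different blocks, so they are distinguishable. For instance, the string 'b' is accepted from only s7.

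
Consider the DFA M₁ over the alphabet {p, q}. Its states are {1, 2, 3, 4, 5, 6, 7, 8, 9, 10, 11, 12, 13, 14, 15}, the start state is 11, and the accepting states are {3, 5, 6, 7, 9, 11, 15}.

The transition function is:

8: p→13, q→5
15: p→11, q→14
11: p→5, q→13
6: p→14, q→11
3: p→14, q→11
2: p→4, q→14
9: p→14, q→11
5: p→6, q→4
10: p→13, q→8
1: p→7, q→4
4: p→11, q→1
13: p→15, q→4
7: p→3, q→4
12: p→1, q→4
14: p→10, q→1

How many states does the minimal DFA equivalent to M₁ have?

10

States {2,9,12} cannot be reached from the start state, so discard them.
Start with accepting vs non-accepting: {3,5,6,7,11,15} | {1,4,8,10,13,14}.
On input p, block {3,5,6,7,11,15} splits into {5,7,11,15} and {3,6}.
Split {5,7,11,15} by δ(·,p) → {5,7} and {11,15}.
Split {1,4,8,10,13,14} by δ(·,p) → {8,10,14} and {4,13} and {1}.
On input p, block {8,10,14} splits into {8,10} and {14}.
Split {8,10} by δ(·,q) → {8} and {10}.
On input p, block {11,15} splits into {11} and {15}.
Split {4,13} by δ(·,p) → {4} and {13}.
No further refinement is possible. Final partition (10 blocks): {5,7} | {8} | {3,6} | {11} | {4} | {1} | {14} | {10} | {15} | {13}.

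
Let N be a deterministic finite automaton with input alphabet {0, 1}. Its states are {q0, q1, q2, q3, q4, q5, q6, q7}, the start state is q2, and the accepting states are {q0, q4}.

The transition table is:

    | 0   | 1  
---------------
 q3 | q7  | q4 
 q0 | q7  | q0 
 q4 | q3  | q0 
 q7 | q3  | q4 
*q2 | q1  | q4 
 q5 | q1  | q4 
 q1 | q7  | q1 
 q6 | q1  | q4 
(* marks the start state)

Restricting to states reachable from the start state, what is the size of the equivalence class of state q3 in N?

2

First remove the unreachable states {q5,q6}; 6 states remain.
Initial partition by acceptance: {q0,q4} | {q1,q2,q3,q7}.
Split {q1,q2,q3,q7} by δ(·,1) → {q2,q3,q7} and {q1}.
On input 0, block {q2,q3,q7} splits into {q3,q7} and {q2}.
No further refinement is possible. Final partition (4 blocks): {q0,q4} | {q3,q7} | {q1} | {q2}.
The equivalence class containing q3 is {q3,q7}, of size 2.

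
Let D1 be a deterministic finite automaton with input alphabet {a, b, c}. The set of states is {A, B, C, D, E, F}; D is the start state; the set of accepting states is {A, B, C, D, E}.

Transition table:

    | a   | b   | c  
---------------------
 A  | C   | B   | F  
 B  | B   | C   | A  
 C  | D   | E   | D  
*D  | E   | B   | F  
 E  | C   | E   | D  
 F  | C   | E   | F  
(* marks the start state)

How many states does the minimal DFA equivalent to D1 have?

All states are reachable from the start state.
P0 = {A,B,C,D,E} | {F}.
On input c, block {A,B,C,D,E} splits into {B,C,E} and {A,D}.
On input a, block {B,C,E} splits into {B,E} and {C}.
Refine {B,E} on symbol a: members go to different blocks, giving {B} and {E}.
Split {A,D} by δ(·,a) → {A} and {D}.
Stable partition: {B} | {F} | {A} | {C} | {E} | {D} — 6 equivalence classes.

6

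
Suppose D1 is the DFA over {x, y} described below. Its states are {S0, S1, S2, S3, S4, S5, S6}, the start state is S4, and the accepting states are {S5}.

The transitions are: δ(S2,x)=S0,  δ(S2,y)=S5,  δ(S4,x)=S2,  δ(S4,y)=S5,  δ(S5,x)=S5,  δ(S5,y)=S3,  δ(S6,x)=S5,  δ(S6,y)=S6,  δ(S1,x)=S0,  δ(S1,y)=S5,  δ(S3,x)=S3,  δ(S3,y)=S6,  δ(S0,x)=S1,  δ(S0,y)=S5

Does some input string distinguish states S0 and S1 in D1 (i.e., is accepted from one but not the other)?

No

All states are reachable from the start state.
Start with accepting vs non-accepting: {S5} | {S0,S1,S2,S3,S4,S6}.
On input x, block {S0,S1,S2,S3,S4,S6} splits into {S0,S1,S2,S3,S4} and {S6}.
On input y, block {S0,S1,S2,S3,S4} splits into {S0,S1,S2,S4} and {S3}.
Stable partition: {S5} | {S0,S1,S2,S4} | {S6} | {S3} — 4 equivalence classes.
S0 and S1 lie in the same block of the stable partition, so they are equivalent — no string distinguishes them.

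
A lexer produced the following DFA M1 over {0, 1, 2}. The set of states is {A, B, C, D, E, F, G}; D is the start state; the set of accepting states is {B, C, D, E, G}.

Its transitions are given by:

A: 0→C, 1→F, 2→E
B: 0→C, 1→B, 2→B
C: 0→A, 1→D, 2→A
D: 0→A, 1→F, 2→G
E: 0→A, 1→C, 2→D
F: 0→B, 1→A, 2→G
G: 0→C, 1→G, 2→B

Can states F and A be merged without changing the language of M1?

No

Start with accepting vs non-accepting: {B,C,D,E,G} | {A,F}.
Split {B,C,D,E,G} by δ(·,0) → {C,D,E} and {B,G}.
Split {C,D,E} by δ(·,1) → {C,E} and {D}.
Refine {C,E} on symbol 1: members go to different blocks, giving {C} and {E}.
Refine {A,F} on symbol 0: members go to different blocks, giving {A} and {F}.
No further refinement is possible. Final partition (6 blocks): {C} | {A} | {B,G} | {D} | {E} | {F}.
F and A end up in different blocks, so they are distinguishable. For instance, the string '00' is accepted from only F.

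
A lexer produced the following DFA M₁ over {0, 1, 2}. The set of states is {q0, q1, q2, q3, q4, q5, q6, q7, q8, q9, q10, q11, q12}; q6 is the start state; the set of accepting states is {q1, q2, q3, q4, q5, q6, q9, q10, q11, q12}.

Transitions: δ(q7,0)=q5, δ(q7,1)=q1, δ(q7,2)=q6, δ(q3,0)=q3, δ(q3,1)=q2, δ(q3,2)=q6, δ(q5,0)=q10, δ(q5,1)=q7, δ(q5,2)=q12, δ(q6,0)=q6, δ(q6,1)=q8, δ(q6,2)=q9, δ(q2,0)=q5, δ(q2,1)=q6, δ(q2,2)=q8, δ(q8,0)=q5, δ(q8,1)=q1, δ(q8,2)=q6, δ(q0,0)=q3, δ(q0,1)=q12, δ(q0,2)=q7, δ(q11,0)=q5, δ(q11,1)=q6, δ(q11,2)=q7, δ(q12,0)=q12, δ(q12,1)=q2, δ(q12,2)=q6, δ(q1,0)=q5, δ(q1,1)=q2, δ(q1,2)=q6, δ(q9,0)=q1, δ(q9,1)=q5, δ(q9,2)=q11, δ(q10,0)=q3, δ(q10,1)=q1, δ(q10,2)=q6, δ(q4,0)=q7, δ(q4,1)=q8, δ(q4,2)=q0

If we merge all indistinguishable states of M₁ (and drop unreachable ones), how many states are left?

8

First remove the unreachable states {q0,q4}; 11 states remain.
Start with accepting vs non-accepting: {q1,q2,q3,q5,q6,q9,q10,q11,q12} | {q7,q8}.
Refine {q1,q2,q3,q5,q6,q9,q10,q11,q12} on symbol 1: members go to different blocks, giving {q1,q2,q3,q9,q10,q11,q12} and {q5,q6}.
Split {q1,q2,q3,q9,q10,q11,q12} by δ(·,0) → {q3,q9,q10,q12} and {q1,q2,q11}.
Refine {q3,q9,q10,q12} on symbol 0: members go to different blocks, giving {q3,q10,q12} and {q9}.
Refine {q5,q6} on symbol 0: members go to different blocks, giving {q5} and {q6}.
Refine {q1,q2,q11} on symbol 1: members go to different blocks, giving {q2,q11} and {q1}.
On input 1, block {q3,q10,q12} splits into {q3,q12} and {q10}.
No further refinement is possible. Final partition (8 blocks): {q3,q12} | {q7,q8} | {q5} | {q2,q11} | {q9} | {q6} | {q1} | {q10}.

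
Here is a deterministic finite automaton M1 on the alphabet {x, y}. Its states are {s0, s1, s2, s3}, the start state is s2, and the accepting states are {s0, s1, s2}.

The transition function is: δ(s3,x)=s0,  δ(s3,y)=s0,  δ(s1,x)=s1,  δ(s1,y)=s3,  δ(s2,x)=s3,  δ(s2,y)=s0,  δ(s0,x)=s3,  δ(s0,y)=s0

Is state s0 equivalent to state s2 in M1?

States {s1} cannot be reached from the start state, so discard them.
Start with accepting vs non-accepting: {s0,s2} | {s3}.
Stable partition: {s0,s2} | {s3} — 2 equivalence classes.
s0 and s2 lie in the same block of the stable partition, so they are equivalent — no string distinguishes them.

Yes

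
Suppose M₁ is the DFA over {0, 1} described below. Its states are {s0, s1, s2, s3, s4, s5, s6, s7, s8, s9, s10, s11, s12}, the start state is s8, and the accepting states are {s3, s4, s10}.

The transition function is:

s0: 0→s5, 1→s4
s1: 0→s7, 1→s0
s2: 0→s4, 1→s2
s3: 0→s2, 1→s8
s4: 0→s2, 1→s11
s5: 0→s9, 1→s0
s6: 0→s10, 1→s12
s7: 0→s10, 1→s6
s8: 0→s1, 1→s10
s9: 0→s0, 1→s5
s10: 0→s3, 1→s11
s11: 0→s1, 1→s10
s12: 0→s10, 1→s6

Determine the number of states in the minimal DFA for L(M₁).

P0 = {s3,s4,s10} | {s0,s1,s2,s5,s6,s7,s8,s9,s11,s12}.
Split {s3,s4,s10} by δ(·,0) → {s3,s4} and {s10}.
Split {s0,s1,s2,s5,s6,s7,s8,s9,s11,s12} by δ(·,0) → {s0,s1,s5,s8,s9,s11} and {s6,s7,s12} and {s2}.
Split {s0,s1,s5,s8,s9,s11} by δ(·,0) → {s0,s5,s8,s9,s11} and {s1}.
On input 0, block {s0,s5,s8,s9,s11} splits into {s0,s5,s9} and {s8,s11}.
On input 1, block {s0,s5,s9} splits into {s5,s9} and {s0}.
Split {s5,s9} by δ(·,0) → {s5} and {s9}.
No further refinement is possible. Final partition (9 blocks): {s3,s4} | {s5} | {s10} | {s6,s7,s12} | {s2} | {s1} | {s8,s11} | {s0} | {s9}.

9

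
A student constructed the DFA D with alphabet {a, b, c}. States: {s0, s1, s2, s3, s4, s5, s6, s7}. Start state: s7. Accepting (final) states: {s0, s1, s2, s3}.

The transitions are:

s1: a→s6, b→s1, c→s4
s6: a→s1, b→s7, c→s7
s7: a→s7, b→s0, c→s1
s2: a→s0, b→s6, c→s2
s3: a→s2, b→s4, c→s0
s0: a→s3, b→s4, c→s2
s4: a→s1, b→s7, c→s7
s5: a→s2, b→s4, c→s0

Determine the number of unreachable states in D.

1

Starting at s7 and following transitions, the reachable set is {s0, s1, s2, s3, s4, s6, s7}. That leaves s5 unreachable — 1 in total.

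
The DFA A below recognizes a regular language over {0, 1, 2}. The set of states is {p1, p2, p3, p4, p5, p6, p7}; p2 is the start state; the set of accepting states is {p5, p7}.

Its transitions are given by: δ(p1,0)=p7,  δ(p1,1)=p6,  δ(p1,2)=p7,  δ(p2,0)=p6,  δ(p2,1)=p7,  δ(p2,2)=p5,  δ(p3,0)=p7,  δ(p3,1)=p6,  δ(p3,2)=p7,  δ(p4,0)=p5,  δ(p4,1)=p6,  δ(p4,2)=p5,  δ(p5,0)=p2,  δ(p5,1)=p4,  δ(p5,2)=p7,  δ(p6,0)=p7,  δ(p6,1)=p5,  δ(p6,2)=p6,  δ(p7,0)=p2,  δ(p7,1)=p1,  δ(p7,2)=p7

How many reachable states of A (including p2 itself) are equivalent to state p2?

1

First remove the unreachable states {p3}; 6 states remain.
Start with accepting vs non-accepting: {p5,p7} | {p1,p2,p4,p6}.
Split {p1,p2,p4,p6} by δ(·,0) → {p1,p4,p6} and {p2}.
Split {p1,p4,p6} by δ(·,1) → {p1,p4} and {p6}.
No further refinement is possible. Final partition (4 blocks): {p5,p7} | {p1,p4} | {p2} | {p6}.
The equivalence class containing p2 is {p2}, of size 1.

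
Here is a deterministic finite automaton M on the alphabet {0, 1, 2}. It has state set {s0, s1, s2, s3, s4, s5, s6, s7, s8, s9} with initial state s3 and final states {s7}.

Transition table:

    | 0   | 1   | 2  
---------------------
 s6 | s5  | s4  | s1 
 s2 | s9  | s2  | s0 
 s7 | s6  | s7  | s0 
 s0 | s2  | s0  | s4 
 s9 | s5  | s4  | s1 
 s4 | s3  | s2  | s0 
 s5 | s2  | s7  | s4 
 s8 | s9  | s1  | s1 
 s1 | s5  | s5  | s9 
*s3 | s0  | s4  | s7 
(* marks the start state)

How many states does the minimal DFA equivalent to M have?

8

First remove the unreachable states {s8}; 9 states remain.
Initial partition by acceptance: {s7} | {s0,s1,s2,s3,s4,s5,s6,s9}.
On input 1, block {s0,s1,s2,s3,s4,s5,s6,s9} splits into {s0,s1,s2,s3,s4,s6,s9} and {s5}.
Refine {s0,s1,s2,s3,s4,s6,s9} on symbol 0: members go to different blocks, giving {s0,s2,s3,s4} and {s1,s6,s9}.
Refine {s0,s2,s3,s4} on symbol 0: members go to different blocks, giving {s0,s3,s4} and {s2}.
Split {s0,s3,s4} by δ(·,0) → {s3,s4} and {s0}.
Split {s3,s4} by δ(·,0) → {s3} and {s4}.
Split {s1,s6,s9} by δ(·,1) → {s6,s9} and {s1}.
No further refinement is possible. Final partition (8 blocks): {s7} | {s3} | {s5} | {s6,s9} | {s2} | {s0} | {s4} | {s1}.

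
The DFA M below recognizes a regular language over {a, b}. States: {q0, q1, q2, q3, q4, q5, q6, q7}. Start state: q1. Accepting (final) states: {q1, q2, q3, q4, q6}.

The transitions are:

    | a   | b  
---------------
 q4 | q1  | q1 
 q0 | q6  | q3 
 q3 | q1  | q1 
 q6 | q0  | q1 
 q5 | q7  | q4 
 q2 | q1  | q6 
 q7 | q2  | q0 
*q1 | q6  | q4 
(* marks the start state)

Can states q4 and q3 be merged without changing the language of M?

Yes

Reachable states from the start: {q0,q1,q3,q4,q6}. Unreachable: {q2,q5,q7} — drop them.
Start with accepting vs non-accepting: {q1,q3,q4,q6} | {q0}.
Refine {q1,q3,q4,q6} on symbol a: members go to different blocks, giving {q1,q3,q4} and {q6}.
Refine {q1,q3,q4} on symbol a: members go to different blocks, giving {q3,q4} and {q1}.
Stable partition: {q3,q4} | {q0} | {q6} | {q1} — 4 equivalence classes.
q4 and q3 lie in the same block of the stable partition, so they are equivalent — no string distinguishes them.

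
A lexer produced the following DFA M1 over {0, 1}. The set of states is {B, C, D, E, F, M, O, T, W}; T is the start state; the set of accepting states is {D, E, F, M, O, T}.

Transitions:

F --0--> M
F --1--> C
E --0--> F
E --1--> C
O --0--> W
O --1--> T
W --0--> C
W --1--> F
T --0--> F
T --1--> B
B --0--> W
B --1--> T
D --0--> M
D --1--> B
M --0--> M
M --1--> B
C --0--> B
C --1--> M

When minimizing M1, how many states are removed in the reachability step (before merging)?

3

No path from T leads to D, E, O; the other 6 states are all reachable.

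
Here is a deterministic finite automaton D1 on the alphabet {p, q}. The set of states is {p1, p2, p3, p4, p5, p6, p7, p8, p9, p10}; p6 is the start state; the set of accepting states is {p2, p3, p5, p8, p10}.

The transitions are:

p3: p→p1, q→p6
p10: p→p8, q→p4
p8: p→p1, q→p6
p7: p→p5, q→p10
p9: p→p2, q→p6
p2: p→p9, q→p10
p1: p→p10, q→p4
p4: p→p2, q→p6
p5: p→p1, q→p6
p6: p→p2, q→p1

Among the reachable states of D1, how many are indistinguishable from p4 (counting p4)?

First remove the unreachable states {p3,p5,p7}; 7 states remain.
Start with accepting vs non-accepting: {p2,p8,p10} | {p1,p4,p6,p9}.
Refine {p2,p8,p10} on symbol p: members go to different blocks, giving {p2,p8} and {p10}.
On input q, block {p2,p8} splits into {p2} and {p8}.
Split {p1,p4,p6,p9} by δ(·,p) → {p4,p6,p9} and {p1}.
On input q, block {p4,p6,p9} splits into {p4,p9} and {p6}.
Stable partition: {p2} | {p4,p9} | {p10} | {p8} | {p1} | {p6} — 6 equivalence classes.
The equivalence class containing p4 is {p4,p9}, of size 2.

2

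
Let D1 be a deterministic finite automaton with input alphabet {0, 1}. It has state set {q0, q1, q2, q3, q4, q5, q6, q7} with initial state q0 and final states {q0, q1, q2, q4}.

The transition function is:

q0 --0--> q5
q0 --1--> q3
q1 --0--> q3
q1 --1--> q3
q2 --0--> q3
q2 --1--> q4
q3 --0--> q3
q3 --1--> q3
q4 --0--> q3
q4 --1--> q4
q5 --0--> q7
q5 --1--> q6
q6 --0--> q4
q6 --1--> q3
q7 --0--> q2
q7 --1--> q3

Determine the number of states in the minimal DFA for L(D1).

First remove the unreachable states {q1}; 7 states remain.
Initial partition by acceptance: {q0,q2,q4} | {q3,q5,q6,q7}.
On input 1, block {q0,q2,q4} splits into {q2,q4} and {q0}.
Refine {q3,q5,q6,q7} on symbol 0: members go to different blocks, giving {q3,q5} and {q6,q7}.
Split {q3,q5} by δ(·,0) → {q3} and {q5}.
Stable partition: {q2,q4} | {q3} | {q0} | {q6,q7} | {q5} — 5 equivalence classes.

5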